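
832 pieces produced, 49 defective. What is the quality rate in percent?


Formula: Quality Rate = Good Pieces / Total Pieces * 100
Good pieces = 832 - 49 = 783
QR = 783 / 832 * 100 = 94.1%

94.1%


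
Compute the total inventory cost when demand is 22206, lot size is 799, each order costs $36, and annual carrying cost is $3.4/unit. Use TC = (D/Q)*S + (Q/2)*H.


TC = 22206/799 * 36 + 799/2 * 3.4

$2358.82


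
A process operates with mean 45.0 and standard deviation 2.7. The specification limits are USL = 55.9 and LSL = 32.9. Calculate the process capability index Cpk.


Cpu = (55.9 - 45.0) / (3 * 2.7) = 1.35
Cpl = (45.0 - 32.9) / (3 * 2.7) = 1.49
Cpk = min(1.35, 1.49) = 1.35

1.35


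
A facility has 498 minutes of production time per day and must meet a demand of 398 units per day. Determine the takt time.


Formula: Takt Time = Available Production Time / Customer Demand
Takt = 498 min/day / 398 units/day
Takt = 1.25 min/unit

1.25 min/unit


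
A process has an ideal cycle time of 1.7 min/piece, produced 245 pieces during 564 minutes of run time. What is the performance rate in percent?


Formula: Performance = (Ideal CT * Total Count) / Run Time * 100
Ideal output time = 1.7 * 245 = 416.5 min
Performance = 416.5 / 564 * 100 = 73.8%

73.8%


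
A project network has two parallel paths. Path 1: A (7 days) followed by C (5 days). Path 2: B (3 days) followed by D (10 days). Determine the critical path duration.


Path 1 = 7 + 5 = 12 days
Path 2 = 3 + 10 = 13 days
Duration = max(12, 13) = 13 days

13 days


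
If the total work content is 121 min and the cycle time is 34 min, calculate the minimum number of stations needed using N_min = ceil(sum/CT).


Formula: N_min = ceil(Sum of Task Times / Cycle Time)
N_min = ceil(121 min / 34 min) = ceil(3.5588)
N_min = 4 stations

4


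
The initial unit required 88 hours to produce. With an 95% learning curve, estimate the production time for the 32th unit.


Formula: T_n = T_1 * (learning_rate)^(log2(n)) where learning_rate = rate/100
Doublings = log2(32) = 5
T_n = 88 * 0.95^5
T_n = 88 * 0.7738 = 68.1 hours

68.1 hours


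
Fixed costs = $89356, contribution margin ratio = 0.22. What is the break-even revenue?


Formula: BER = Fixed Costs / Contribution Margin Ratio
BER = $89356 / 0.22
BER = $406163.64 (to the nearest cent)

$406163.64


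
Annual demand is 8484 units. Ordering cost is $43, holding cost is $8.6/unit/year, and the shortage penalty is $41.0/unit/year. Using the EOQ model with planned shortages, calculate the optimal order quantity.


Formula: EOQ* = sqrt(2DS/H) * sqrt((H+P)/P)
Base EOQ = sqrt(2*8484*43/8.6) = 291.27 units
Correction = sqrt((8.6+41.0)/41.0) = 1.09989
EOQ* = 291.27 * 1.09989 = 320.4 units

320.4 units


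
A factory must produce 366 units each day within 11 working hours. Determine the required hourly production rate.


Formula: Production Rate = Daily Demand / Available Hours
Rate = 366 units/day / 11 hours/day
Rate = 33.3 units/hour

33.3 units/hour


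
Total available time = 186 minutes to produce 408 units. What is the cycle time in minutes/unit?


Formula: CT = Available Time / Number of Units
CT = 186 min / 408 units
CT = 0.46 min/unit

0.46 min/unit


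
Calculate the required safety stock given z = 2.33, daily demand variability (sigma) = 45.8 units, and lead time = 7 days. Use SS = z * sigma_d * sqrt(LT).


Formula: SS = z * sigma_d * sqrt(LT)
sqrt(LT) = sqrt(7) = 2.6458
SS = 2.33 * 45.8 * 2.6458
SS = 282.3 units

282.3 units


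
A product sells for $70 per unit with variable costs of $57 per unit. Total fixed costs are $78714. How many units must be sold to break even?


Formula: BEQ = Fixed Costs / (Price - Variable Cost)
Contribution margin = $70 - $57 = $13/unit
BEQ = ceil($78714 / $13/unit) = ceil(6054.92) = 6055 units

6055 units


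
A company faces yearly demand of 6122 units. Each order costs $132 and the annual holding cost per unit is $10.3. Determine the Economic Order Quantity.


Formula: EOQ = sqrt(2 * D * S / H)
Numerator: 2 * 6122 * 132 = 1616208
2DS/H = 1616208 / 10.3 = 156913.4
EOQ = sqrt(156913.4) = 396.1 units

396.1 units


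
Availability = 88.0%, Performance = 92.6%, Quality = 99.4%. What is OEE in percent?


Formula: OEE = Availability * Performance * Quality / 10000
A * P = 88.0% * 92.6% / 100 = 81.49%
OEE = 81.49% * 99.4% / 100 = 81.0%

81.0%


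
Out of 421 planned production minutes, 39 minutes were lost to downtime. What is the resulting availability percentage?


Formula: Availability = (Planned Time - Downtime) / Planned Time * 100
Uptime = 421 - 39 = 382 min
Availability = 382 / 421 * 100 = 90.7%

90.7%


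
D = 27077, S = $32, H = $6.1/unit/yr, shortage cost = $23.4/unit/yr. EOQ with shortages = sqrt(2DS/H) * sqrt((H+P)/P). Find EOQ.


Formula: EOQ* = sqrt(2DS/H) * sqrt((H+P)/P)
Base EOQ = sqrt(2*27077*32/6.1) = 533.0 units
Correction = sqrt((6.1+23.4)/23.4) = 1.1228
EOQ* = 533.0 * 1.1228 = 598.5 units

598.5 units


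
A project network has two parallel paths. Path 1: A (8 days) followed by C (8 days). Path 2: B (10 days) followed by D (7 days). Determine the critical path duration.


Path 1 = 8 + 8 = 16 days
Path 2 = 10 + 7 = 17 days
Duration = max(16, 17) = 17 days

17 days


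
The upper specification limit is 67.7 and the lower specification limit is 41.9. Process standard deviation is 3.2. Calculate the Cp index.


Cp = (67.7 - 41.9) / (6 * 3.2)

1.34


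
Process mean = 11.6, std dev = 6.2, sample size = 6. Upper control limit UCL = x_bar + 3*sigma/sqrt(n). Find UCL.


UCL = 11.6 + 3 * 6.2 / sqrt(6)

19.19


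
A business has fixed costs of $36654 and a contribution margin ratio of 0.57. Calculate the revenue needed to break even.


Formula: BER = Fixed Costs / Contribution Margin Ratio
BER = $36654 / 0.57
BER = $64305.26 (to the nearest cent)

$64305.26


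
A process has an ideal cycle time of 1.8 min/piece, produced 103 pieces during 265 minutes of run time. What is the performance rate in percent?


Formula: Performance = (Ideal CT * Total Count) / Run Time * 100
Ideal output time = 1.8 * 103 = 185.4 min
Performance = 185.4 / 265 * 100 = 70.0%

70.0%


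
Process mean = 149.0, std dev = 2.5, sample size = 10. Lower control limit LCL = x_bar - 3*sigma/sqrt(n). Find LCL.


LCL = 149.0 - 3 * 2.5 / sqrt(10)

146.63


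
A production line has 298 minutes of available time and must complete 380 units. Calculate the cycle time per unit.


Formula: CT = Available Time / Number of Units
CT = 298 min / 380 units
CT = 0.78 min/unit

0.78 min/unit


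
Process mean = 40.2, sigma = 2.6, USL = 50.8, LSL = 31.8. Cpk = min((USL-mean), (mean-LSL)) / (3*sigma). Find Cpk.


Cpu = (50.8 - 40.2) / (3 * 2.6) = 1.36
Cpl = (40.2 - 31.8) / (3 * 2.6) = 1.08
Cpk = min(1.36, 1.08) = 1.08

1.08


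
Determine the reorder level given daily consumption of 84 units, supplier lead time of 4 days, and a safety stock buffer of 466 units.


Formula: ROP = (Daily Demand * Lead Time) + Safety Stock
Demand during lead time = 84 * 4 = 336 units
ROP = 336 + 466 = 802 units

802 units


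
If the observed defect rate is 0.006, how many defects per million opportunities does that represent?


DPMO = defect_rate * 1000000 = 0.006 * 1000000

6000


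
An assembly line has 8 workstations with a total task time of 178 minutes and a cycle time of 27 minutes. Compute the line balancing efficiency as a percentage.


Formula: Efficiency = Sum of Task Times / (N_stations * CT) * 100
Total station capacity = 8 stations * 27 min = 216 min
Efficiency = 178 / 216 * 100 = 82.4%

82.4%


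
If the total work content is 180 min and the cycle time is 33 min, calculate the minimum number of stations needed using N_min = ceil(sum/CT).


Formula: N_min = ceil(Sum of Task Times / Cycle Time)
N_min = ceil(180 min / 33 min) = ceil(5.4545)
N_min = 6 stations

6


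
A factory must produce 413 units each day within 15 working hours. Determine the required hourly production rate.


Formula: Production Rate = Daily Demand / Available Hours
Rate = 413 units/day / 15 hours/day
Rate = 27.5 units/hour

27.5 units/hour


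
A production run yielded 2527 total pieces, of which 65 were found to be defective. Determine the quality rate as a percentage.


Formula: Quality Rate = Good Pieces / Total Pieces * 100
Good pieces = 2527 - 65 = 2462
QR = 2462 / 2527 * 100 = 97.4%

97.4%


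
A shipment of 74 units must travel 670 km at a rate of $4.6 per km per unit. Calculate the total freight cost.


TC = dist * cost * units = 670 * 4.6 * 74 = $228068.00

$228068.00


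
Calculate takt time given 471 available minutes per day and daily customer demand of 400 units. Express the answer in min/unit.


Formula: Takt Time = Available Production Time / Customer Demand
Takt = 471 min/day / 400 units/day
Takt = 1.18 min/unit

1.18 min/unit


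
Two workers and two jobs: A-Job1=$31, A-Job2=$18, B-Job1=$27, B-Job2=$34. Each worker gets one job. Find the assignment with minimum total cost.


Option 1: A->1 + B->2 = $31 + $34 = $65
Option 2: A->2 + B->1 = $18 + $27 = $45
Min cost = min($65, $45) = $45

$45


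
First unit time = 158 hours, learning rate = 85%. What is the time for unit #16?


Formula: T_n = T_1 * (learning_rate)^(log2(n)) where learning_rate = rate/100
Doublings = log2(16) = 4
T_n = 158 * 0.85^4
T_n = 158 * 0.522 = 82.5 hours

82.5 hours


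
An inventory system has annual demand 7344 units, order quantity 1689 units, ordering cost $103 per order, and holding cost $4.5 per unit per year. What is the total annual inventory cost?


TC = 7344/1689 * 103 + 1689/2 * 4.5

$4248.11


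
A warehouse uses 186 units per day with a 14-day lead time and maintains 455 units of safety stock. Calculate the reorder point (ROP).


Formula: ROP = (Daily Demand * Lead Time) + Safety Stock
Demand during lead time = 186 * 14 = 2604 units
ROP = 2604 + 455 = 3059 units

3059 units


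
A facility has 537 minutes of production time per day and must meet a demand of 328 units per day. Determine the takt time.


Formula: Takt Time = Available Production Time / Customer Demand
Takt = 537 min/day / 328 units/day
Takt = 1.64 min/unit

1.64 min/unit


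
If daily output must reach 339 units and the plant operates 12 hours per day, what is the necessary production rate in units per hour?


Formula: Production Rate = Daily Demand / Available Hours
Rate = 339 units/day / 12 hours/day
Rate = 28.3 units/hour

28.3 units/hour


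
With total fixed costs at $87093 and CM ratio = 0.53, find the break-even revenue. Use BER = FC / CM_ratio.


Formula: BER = Fixed Costs / Contribution Margin Ratio
BER = $87093 / 0.53
BER = $164326.42 (to the nearest cent)

$164326.42


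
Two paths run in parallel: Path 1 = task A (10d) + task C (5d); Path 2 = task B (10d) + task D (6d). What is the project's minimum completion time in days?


Path 1 = 10 + 5 = 15 days
Path 2 = 10 + 6 = 16 days
Duration = max(15, 16) = 16 days

16 days


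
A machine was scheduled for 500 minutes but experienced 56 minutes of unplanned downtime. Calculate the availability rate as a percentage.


Formula: Availability = (Planned Time - Downtime) / Planned Time * 100
Uptime = 500 - 56 = 444 min
Availability = 444 / 500 * 100 = 88.8%

88.8%


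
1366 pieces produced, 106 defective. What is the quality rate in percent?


Formula: Quality Rate = Good Pieces / Total Pieces * 100
Good pieces = 1366 - 106 = 1260
QR = 1260 / 1366 * 100 = 92.2%

92.2%


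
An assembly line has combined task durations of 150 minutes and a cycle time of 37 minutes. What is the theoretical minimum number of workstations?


Formula: N_min = ceil(Sum of Task Times / Cycle Time)
N_min = ceil(150 min / 37 min) = ceil(4.0541)
N_min = 5 stations

5


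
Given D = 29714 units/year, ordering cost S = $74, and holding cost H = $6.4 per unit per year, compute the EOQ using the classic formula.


Formula: EOQ = sqrt(2 * D * S / H)
Numerator: 2 * 29714 * 74 = 4397672
2DS/H = 4397672 / 6.4 = 687136.3
EOQ = sqrt(687136.3) = 828.9 units

828.9 units


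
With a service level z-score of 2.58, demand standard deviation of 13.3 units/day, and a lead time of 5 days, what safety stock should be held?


Formula: SS = z * sigma_d * sqrt(LT)
sqrt(LT) = sqrt(5) = 2.2361
SS = 2.58 * 13.3 * 2.2361
SS = 76.7 units

76.7 units


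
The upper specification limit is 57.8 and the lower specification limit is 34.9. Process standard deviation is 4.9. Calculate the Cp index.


Cp = (57.8 - 34.9) / (6 * 4.9)

0.78


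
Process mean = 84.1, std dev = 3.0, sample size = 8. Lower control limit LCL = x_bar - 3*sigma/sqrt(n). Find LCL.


LCL = 84.1 - 3 * 3.0 / sqrt(8)

80.92


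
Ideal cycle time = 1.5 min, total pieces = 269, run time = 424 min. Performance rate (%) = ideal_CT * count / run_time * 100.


Formula: Performance = (Ideal CT * Total Count) / Run Time * 100
Ideal output time = 1.5 * 269 = 403.5 min
Performance = 403.5 / 424 * 100 = 95.2%

95.2%


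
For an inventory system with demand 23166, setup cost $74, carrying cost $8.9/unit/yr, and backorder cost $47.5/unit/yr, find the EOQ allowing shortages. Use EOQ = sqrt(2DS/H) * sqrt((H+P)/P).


Formula: EOQ* = sqrt(2DS/H) * sqrt((H+P)/P)
Base EOQ = sqrt(2*23166*74/8.9) = 620.67 units
Correction = sqrt((8.9+47.5)/47.5) = 1.08966
EOQ* = 620.67 * 1.08966 = 676.3 units

676.3 units


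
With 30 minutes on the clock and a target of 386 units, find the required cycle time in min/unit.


Formula: CT = Available Time / Number of Units
CT = 30 min / 386 units
CT = 0.08 min/unit

0.08 min/unit


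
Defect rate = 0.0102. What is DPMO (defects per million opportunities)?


DPMO = defect_rate * 1000000 = 0.0102 * 1000000

10200


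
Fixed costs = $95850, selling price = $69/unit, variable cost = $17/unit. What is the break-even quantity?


Formula: BEQ = Fixed Costs / (Price - Variable Cost)
Contribution margin = $69 - $17 = $52/unit
BEQ = ceil($95850 / $52/unit) = ceil(1843.27) = 1844 units

1844 units


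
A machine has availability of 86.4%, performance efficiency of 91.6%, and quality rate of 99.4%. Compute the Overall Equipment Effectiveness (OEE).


Formula: OEE = Availability * Performance * Quality / 10000
A * P = 86.4% * 91.6% / 100 = 79.14%
OEE = 79.14% * 99.4% / 100 = 78.7%

78.7%


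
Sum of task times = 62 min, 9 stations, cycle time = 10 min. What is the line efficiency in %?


Formula: Efficiency = Sum of Task Times / (N_stations * CT) * 100
Total station capacity = 9 stations * 10 min = 90 min
Efficiency = 62 / 90 * 100 = 68.9%

68.9%


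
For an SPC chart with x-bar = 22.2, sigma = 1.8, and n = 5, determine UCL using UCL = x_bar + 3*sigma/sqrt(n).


UCL = 22.2 + 3 * 1.8 / sqrt(5)

24.61


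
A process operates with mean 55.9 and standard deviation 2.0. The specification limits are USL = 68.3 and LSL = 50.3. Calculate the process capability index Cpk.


Cpu = (68.3 - 55.9) / (3 * 2.0) = 2.07
Cpl = (55.9 - 50.3) / (3 * 2.0) = 0.93
Cpk = min(2.07, 0.93) = 0.93

0.93


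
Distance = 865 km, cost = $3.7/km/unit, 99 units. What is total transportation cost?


TC = dist * cost * units = 865 * 3.7 * 99 = $316849.50

$316849.50


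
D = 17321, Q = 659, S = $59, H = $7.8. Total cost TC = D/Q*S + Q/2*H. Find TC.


TC = 17321/659 * 59 + 659/2 * 7.8

$4120.84


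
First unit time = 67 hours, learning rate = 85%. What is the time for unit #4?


Formula: T_n = T_1 * (learning_rate)^(log2(n)) where learning_rate = rate/100
Doublings = log2(4) = 2
T_n = 67 * 0.85^2
T_n = 67 * 0.7225 = 48.4 hours

48.4 hours


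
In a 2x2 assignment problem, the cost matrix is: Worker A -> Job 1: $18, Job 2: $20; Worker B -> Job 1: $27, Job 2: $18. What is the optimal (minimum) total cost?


Option 1: A->1 + B->2 = $18 + $18 = $36
Option 2: A->2 + B->1 = $20 + $27 = $47
Min cost = min($36, $47) = $36

$36


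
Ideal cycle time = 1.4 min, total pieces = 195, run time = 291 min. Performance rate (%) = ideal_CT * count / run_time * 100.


Formula: Performance = (Ideal CT * Total Count) / Run Time * 100
Ideal output time = 1.4 * 195 = 273.0 min
Performance = 273.0 / 291 * 100 = 93.8%

93.8%


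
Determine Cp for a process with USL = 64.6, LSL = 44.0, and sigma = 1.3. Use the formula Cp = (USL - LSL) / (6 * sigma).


Cp = (64.6 - 44.0) / (6 * 1.3)

2.64


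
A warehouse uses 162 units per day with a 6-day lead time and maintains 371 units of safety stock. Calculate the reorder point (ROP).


Formula: ROP = (Daily Demand * Lead Time) + Safety Stock
Demand during lead time = 162 * 6 = 972 units
ROP = 972 + 371 = 1343 units

1343 units


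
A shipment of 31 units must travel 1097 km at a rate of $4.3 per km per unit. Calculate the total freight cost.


TC = dist * cost * units = 1097 * 4.3 * 31 = $146230.10

$146230.10


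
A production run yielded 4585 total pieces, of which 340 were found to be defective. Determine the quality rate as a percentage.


Formula: Quality Rate = Good Pieces / Total Pieces * 100
Good pieces = 4585 - 340 = 4245
QR = 4245 / 4585 * 100 = 92.6%

92.6%


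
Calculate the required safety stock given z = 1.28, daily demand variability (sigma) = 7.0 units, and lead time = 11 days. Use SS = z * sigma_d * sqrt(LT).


Formula: SS = z * sigma_d * sqrt(LT)
sqrt(LT) = sqrt(11) = 3.3166
SS = 1.28 * 7.0 * 3.3166
SS = 29.7 units

29.7 units


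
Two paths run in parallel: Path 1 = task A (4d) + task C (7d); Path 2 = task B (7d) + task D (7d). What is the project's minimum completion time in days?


Path 1 = 4 + 7 = 11 days
Path 2 = 7 + 7 = 14 days
Duration = max(11, 14) = 14 days

14 days


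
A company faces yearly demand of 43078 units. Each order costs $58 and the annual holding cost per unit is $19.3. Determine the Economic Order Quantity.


Formula: EOQ = sqrt(2 * D * S / H)
Numerator: 2 * 43078 * 58 = 4997048
2DS/H = 4997048 / 19.3 = 258914.4
EOQ = sqrt(258914.4) = 508.8 units

508.8 units


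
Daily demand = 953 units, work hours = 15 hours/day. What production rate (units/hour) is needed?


Formula: Production Rate = Daily Demand / Available Hours
Rate = 953 units/day / 15 hours/day
Rate = 63.5 units/hour

63.5 units/hour


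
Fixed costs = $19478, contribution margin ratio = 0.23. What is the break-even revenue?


Formula: BER = Fixed Costs / Contribution Margin Ratio
BER = $19478 / 0.23
BER = $84686.96 (to the nearest cent)

$84686.96


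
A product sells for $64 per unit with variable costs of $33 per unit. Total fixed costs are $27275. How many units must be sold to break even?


Formula: BEQ = Fixed Costs / (Price - Variable Cost)
Contribution margin = $64 - $33 = $31/unit
BEQ = ceil($27275 / $31/unit) = ceil(879.84) = 880 units

880 units


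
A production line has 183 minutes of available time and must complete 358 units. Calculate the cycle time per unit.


Formula: CT = Available Time / Number of Units
CT = 183 min / 358 units
CT = 0.51 min/unit

0.51 min/unit


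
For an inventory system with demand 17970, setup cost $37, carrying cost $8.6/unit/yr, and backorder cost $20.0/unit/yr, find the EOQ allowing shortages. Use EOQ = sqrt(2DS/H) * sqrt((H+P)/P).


Formula: EOQ* = sqrt(2DS/H) * sqrt((H+P)/P)
Base EOQ = sqrt(2*17970*37/8.6) = 393.22 units
Correction = sqrt((8.6+20.0)/20.0) = 1.19583
EOQ* = 393.22 * 1.19583 = 470.2 units

470.2 units


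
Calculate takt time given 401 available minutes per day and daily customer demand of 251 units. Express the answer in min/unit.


Formula: Takt Time = Available Production Time / Customer Demand
Takt = 401 min/day / 251 units/day
Takt = 1.6 min/unit

1.6 min/unit


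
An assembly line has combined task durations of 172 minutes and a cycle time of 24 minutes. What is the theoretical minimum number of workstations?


Formula: N_min = ceil(Sum of Task Times / Cycle Time)
N_min = ceil(172 min / 24 min) = ceil(7.1667)
N_min = 8 stations

8


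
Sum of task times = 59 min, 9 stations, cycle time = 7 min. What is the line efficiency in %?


Formula: Efficiency = Sum of Task Times / (N_stations * CT) * 100
Total station capacity = 9 stations * 7 min = 63 min
Efficiency = 59 / 63 * 100 = 93.7%

93.7%


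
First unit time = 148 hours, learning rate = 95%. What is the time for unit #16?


Formula: T_n = T_1 * (learning_rate)^(log2(n)) where learning_rate = rate/100
Doublings = log2(16) = 4
T_n = 148 * 0.95^4
T_n = 148 * 0.8145 = 120.5 hours

120.5 hours


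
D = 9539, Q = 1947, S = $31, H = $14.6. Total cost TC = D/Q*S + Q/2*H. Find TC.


TC = 9539/1947 * 31 + 1947/2 * 14.6

$14364.98


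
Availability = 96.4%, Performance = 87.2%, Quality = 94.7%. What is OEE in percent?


Formula: OEE = Availability * Performance * Quality / 10000
A * P = 96.4% * 87.2% / 100 = 84.06%
OEE = 84.06% * 94.7% / 100 = 79.6%

79.6%


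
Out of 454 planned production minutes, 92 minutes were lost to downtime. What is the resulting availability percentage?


Formula: Availability = (Planned Time - Downtime) / Planned Time * 100
Uptime = 454 - 92 = 362 min
Availability = 362 / 454 * 100 = 79.7%

79.7%


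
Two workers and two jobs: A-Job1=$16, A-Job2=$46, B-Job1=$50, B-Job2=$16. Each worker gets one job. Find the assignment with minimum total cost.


Option 1: A->1 + B->2 = $16 + $16 = $32
Option 2: A->2 + B->1 = $46 + $50 = $96
Min cost = min($32, $96) = $32

$32


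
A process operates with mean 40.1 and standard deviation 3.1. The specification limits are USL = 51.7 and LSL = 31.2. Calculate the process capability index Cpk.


Cpu = (51.7 - 40.1) / (3 * 3.1) = 1.25
Cpl = (40.1 - 31.2) / (3 * 3.1) = 0.96
Cpk = min(1.25, 0.96) = 0.96

0.96


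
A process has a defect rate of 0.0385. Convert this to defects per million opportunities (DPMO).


DPMO = defect_rate * 1000000 = 0.0385 * 1000000

38500


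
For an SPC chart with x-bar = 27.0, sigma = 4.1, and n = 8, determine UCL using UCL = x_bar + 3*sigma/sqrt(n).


UCL = 27.0 + 3 * 4.1 / sqrt(8)

31.35


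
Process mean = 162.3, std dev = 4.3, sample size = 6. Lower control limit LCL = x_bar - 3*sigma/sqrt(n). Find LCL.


LCL = 162.3 - 3 * 4.3 / sqrt(6)

157.03


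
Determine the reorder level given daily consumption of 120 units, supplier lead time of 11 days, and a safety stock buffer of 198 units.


Formula: ROP = (Daily Demand * Lead Time) + Safety Stock
Demand during lead time = 120 * 11 = 1320 units
ROP = 1320 + 198 = 1518 units

1518 units


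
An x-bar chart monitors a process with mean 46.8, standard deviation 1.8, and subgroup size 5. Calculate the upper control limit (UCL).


UCL = 46.8 + 3 * 1.8 / sqrt(5)

49.21


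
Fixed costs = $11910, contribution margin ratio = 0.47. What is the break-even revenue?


Formula: BER = Fixed Costs / Contribution Margin Ratio
BER = $11910 / 0.47
BER = $25340.43 (to the nearest cent)

$25340.43


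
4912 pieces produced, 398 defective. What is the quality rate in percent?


Formula: Quality Rate = Good Pieces / Total Pieces * 100
Good pieces = 4912 - 398 = 4514
QR = 4514 / 4912 * 100 = 91.9%

91.9%


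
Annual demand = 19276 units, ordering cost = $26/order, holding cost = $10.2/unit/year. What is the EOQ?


Formula: EOQ = sqrt(2 * D * S / H)
Numerator: 2 * 19276 * 26 = 1002352
2DS/H = 1002352 / 10.2 = 98269.8
EOQ = sqrt(98269.8) = 313.5 units

313.5 units


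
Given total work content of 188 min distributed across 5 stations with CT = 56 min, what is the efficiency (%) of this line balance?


Formula: Efficiency = Sum of Task Times / (N_stations * CT) * 100
Total station capacity = 5 stations * 56 min = 280 min
Efficiency = 188 / 280 * 100 = 67.1%

67.1%


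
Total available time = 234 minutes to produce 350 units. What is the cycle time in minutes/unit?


Formula: CT = Available Time / Number of Units
CT = 234 min / 350 units
CT = 0.67 min/unit

0.67 min/unit


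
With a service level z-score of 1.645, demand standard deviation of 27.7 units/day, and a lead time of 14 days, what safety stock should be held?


Formula: SS = z * sigma_d * sqrt(LT)
sqrt(LT) = sqrt(14) = 3.7417
SS = 1.645 * 27.7 * 3.7417
SS = 170.5 units

170.5 units


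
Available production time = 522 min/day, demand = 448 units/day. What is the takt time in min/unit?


Formula: Takt Time = Available Production Time / Customer Demand
Takt = 522 min/day / 448 units/day
Takt = 1.17 min/unit

1.17 min/unit


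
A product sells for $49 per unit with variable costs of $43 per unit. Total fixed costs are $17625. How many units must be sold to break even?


Formula: BEQ = Fixed Costs / (Price - Variable Cost)
Contribution margin = $49 - $43 = $6/unit
BEQ = ceil($17625 / $6/unit) = ceil(2937.5) = 2938 units

2938 units


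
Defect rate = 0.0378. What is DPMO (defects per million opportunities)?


DPMO = defect_rate * 1000000 = 0.0378 * 1000000

37800


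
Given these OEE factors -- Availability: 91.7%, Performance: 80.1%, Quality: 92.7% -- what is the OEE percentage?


Formula: OEE = Availability * Performance * Quality / 10000
A * P = 91.7% * 80.1% / 100 = 73.45%
OEE = 73.45% * 92.7% / 100 = 68.1%

68.1%


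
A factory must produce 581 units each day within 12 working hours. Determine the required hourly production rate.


Formula: Production Rate = Daily Demand / Available Hours
Rate = 581 units/day / 12 hours/day
Rate = 48.4 units/hour

48.4 units/hour


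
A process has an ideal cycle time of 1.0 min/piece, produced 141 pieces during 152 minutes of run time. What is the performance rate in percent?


Formula: Performance = (Ideal CT * Total Count) / Run Time * 100
Ideal output time = 1.0 * 141 = 141.0 min
Performance = 141.0 / 152 * 100 = 92.8%

92.8%


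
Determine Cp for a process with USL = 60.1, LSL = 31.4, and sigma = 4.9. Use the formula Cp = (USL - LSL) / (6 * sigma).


Cp = (60.1 - 31.4) / (6 * 4.9)

0.98


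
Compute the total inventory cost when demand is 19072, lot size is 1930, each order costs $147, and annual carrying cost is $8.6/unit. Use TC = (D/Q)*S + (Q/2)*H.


TC = 19072/1930 * 147 + 1930/2 * 8.6

$9751.63


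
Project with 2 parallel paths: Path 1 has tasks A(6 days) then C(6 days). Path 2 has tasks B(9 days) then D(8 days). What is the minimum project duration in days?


Path 1 = 6 + 6 = 12 days
Path 2 = 9 + 8 = 17 days
Duration = max(12, 17) = 17 days

17 days


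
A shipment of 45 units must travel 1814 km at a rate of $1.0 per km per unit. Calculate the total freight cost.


TC = dist * cost * units = 1814 * 1.0 * 45 = $81630.00

$81630.00


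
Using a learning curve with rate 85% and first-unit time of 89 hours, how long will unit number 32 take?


Formula: T_n = T_1 * (learning_rate)^(log2(n)) where learning_rate = rate/100
Doublings = log2(32) = 5
T_n = 89 * 0.85^5
T_n = 89 * 0.4437 = 39.5 hours

39.5 hours


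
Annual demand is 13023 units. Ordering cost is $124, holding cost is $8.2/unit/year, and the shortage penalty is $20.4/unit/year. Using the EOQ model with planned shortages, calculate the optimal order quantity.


Formula: EOQ* = sqrt(2DS/H) * sqrt((H+P)/P)
Base EOQ = sqrt(2*13023*124/8.2) = 627.59 units
Correction = sqrt((8.2+20.4)/20.4) = 1.18404
EOQ* = 627.59 * 1.18404 = 743.1 units

743.1 units


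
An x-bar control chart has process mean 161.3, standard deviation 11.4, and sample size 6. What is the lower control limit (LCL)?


LCL = 161.3 - 3 * 11.4 / sqrt(6)

147.34


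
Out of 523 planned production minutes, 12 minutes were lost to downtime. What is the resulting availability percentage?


Formula: Availability = (Planned Time - Downtime) / Planned Time * 100
Uptime = 523 - 12 = 511 min
Availability = 511 / 523 * 100 = 97.7%

97.7%


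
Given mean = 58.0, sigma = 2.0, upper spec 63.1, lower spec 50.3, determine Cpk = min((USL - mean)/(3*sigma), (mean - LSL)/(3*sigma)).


Cpu = (63.1 - 58.0) / (3 * 2.0) = 0.85
Cpl = (58.0 - 50.3) / (3 * 2.0) = 1.28
Cpk = min(0.85, 1.28) = 0.85

0.85


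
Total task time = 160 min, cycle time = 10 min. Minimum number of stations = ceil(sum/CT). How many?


Formula: N_min = ceil(Sum of Task Times / Cycle Time)
N_min = ceil(160 min / 10 min) = ceil(16.0)
N_min = 16 stations

16


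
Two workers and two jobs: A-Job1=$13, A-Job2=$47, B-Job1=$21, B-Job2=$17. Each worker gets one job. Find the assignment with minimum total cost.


Option 1: A->1 + B->2 = $13 + $17 = $30
Option 2: A->2 + B->1 = $47 + $21 = $68
Min cost = min($30, $68) = $30

$30


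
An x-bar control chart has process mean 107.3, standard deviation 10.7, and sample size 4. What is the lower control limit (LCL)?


LCL = 107.3 - 3 * 10.7 / sqrt(4)

91.25


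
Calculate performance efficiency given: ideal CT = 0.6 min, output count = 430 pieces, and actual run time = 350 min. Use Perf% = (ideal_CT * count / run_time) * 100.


Formula: Performance = (Ideal CT * Total Count) / Run Time * 100
Ideal output time = 0.6 * 430 = 258.0 min
Performance = 258.0 / 350 * 100 = 73.7%

73.7%


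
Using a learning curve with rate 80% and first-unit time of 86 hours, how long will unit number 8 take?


Formula: T_n = T_1 * (learning_rate)^(log2(n)) where learning_rate = rate/100
Doublings = log2(8) = 3
T_n = 86 * 0.8^3
T_n = 86 * 0.512 = 44.0 hours

44.0 hours


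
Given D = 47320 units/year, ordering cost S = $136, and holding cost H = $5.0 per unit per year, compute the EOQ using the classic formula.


Formula: EOQ = sqrt(2 * D * S / H)
Numerator: 2 * 47320 * 136 = 12871040
2DS/H = 12871040 / 5.0 = 2574208.0
EOQ = sqrt(2574208.0) = 1604.4 units

1604.4 units


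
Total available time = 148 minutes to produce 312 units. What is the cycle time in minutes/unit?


Formula: CT = Available Time / Number of Units
CT = 148 min / 312 units
CT = 0.47 min/unit

0.47 min/unit


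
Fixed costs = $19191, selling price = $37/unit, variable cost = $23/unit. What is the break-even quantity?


Formula: BEQ = Fixed Costs / (Price - Variable Cost)
Contribution margin = $37 - $23 = $14/unit
BEQ = ceil($19191 / $14/unit) = ceil(1370.79) = 1371 units

1371 units


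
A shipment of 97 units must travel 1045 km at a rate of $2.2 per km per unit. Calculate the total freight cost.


TC = dist * cost * units = 1045 * 2.2 * 97 = $223003.00

$223003.00


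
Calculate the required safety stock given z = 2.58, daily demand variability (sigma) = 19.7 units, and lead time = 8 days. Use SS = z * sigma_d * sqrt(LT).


Formula: SS = z * sigma_d * sqrt(LT)
sqrt(LT) = sqrt(8) = 2.8284
SS = 2.58 * 19.7 * 2.8284
SS = 143.8 units

143.8 units


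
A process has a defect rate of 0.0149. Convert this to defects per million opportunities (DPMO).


DPMO = defect_rate * 1000000 = 0.0149 * 1000000

14900


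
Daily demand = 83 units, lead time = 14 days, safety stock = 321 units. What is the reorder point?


Formula: ROP = (Daily Demand * Lead Time) + Safety Stock
Demand during lead time = 83 * 14 = 1162 units
ROP = 1162 + 321 = 1483 units

1483 units


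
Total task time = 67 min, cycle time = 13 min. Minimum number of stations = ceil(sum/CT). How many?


Formula: N_min = ceil(Sum of Task Times / Cycle Time)
N_min = ceil(67 min / 13 min) = ceil(5.1538)
N_min = 6 stations

6


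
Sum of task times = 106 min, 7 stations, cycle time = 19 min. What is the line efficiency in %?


Formula: Efficiency = Sum of Task Times / (N_stations * CT) * 100
Total station capacity = 7 stations * 19 min = 133 min
Efficiency = 106 / 133 * 100 = 79.7%

79.7%


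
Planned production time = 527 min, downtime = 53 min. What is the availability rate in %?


Formula: Availability = (Planned Time - Downtime) / Planned Time * 100
Uptime = 527 - 53 = 474 min
Availability = 474 / 527 * 100 = 89.9%

89.9%


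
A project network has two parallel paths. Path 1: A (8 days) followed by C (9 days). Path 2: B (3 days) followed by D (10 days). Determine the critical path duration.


Path 1 = 8 + 9 = 17 days
Path 2 = 3 + 10 = 13 days
Duration = max(17, 13) = 17 days

17 days


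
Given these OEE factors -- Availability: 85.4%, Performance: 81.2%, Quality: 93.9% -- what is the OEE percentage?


Formula: OEE = Availability * Performance * Quality / 10000
A * P = 85.4% * 81.2% / 100 = 69.34%
OEE = 69.34% * 93.9% / 100 = 65.1%

65.1%


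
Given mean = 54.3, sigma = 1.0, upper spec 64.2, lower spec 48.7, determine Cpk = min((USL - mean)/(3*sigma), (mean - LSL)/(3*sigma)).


Cpu = (64.2 - 54.3) / (3 * 1.0) = 3.3
Cpl = (54.3 - 48.7) / (3 * 1.0) = 1.87
Cpk = min(3.3, 1.87) = 1.87

1.87


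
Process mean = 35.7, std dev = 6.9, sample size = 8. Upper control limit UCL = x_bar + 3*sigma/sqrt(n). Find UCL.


UCL = 35.7 + 3 * 6.9 / sqrt(8)

43.02


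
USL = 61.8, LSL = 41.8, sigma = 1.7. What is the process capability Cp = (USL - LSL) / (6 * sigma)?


Cp = (61.8 - 41.8) / (6 * 1.7)

1.96


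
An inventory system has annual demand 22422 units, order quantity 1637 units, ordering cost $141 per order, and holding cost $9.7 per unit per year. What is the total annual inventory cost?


TC = 22422/1637 * 141 + 1637/2 * 9.7

$9870.73


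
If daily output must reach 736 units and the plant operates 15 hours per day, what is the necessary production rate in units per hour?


Formula: Production Rate = Daily Demand / Available Hours
Rate = 736 units/day / 15 hours/day
Rate = 49.1 units/hour

49.1 units/hour


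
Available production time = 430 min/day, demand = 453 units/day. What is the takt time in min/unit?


Formula: Takt Time = Available Production Time / Customer Demand
Takt = 430 min/day / 453 units/day
Takt = 0.95 min/unit

0.95 min/unit


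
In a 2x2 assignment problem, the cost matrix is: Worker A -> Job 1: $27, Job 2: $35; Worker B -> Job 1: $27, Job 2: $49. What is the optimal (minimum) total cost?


Option 1: A->1 + B->2 = $27 + $49 = $76
Option 2: A->2 + B->1 = $35 + $27 = $62
Min cost = min($76, $62) = $62

$62


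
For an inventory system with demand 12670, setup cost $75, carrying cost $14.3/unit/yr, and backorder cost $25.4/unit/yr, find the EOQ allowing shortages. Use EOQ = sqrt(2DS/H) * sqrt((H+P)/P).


Formula: EOQ* = sqrt(2DS/H) * sqrt((H+P)/P)
Base EOQ = sqrt(2*12670*75/14.3) = 364.56 units
Correction = sqrt((14.3+25.4)/25.4) = 1.2502
EOQ* = 364.56 * 1.2502 = 455.8 units

455.8 units


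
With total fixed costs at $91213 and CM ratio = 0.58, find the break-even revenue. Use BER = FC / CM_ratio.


Formula: BER = Fixed Costs / Contribution Margin Ratio
BER = $91213 / 0.58
BER = $157263.79 (to the nearest cent)

$157263.79


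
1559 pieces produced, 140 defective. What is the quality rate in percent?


Formula: Quality Rate = Good Pieces / Total Pieces * 100
Good pieces = 1559 - 140 = 1419
QR = 1419 / 1559 * 100 = 91.0%

91.0%


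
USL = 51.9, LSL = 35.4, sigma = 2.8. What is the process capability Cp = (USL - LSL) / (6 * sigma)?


Cp = (51.9 - 35.4) / (6 * 2.8)

0.98


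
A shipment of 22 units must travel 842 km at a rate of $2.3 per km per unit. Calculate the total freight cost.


TC = dist * cost * units = 842 * 2.3 * 22 = $42605.20

$42605.20


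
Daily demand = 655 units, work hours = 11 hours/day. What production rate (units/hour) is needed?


Formula: Production Rate = Daily Demand / Available Hours
Rate = 655 units/day / 11 hours/day
Rate = 59.5 units/hour

59.5 units/hour


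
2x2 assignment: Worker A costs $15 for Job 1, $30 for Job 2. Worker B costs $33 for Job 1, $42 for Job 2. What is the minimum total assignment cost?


Option 1: A->1 + B->2 = $15 + $42 = $57
Option 2: A->2 + B->1 = $30 + $33 = $63
Min cost = min($57, $63) = $57

$57


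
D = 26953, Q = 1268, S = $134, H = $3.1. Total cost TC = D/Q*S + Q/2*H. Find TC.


TC = 26953/1268 * 134 + 1268/2 * 3.1

$4813.75


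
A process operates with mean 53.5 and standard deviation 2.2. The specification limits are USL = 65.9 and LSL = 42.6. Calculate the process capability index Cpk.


Cpu = (65.9 - 53.5) / (3 * 2.2) = 1.88
Cpl = (53.5 - 42.6) / (3 * 2.2) = 1.65
Cpk = min(1.88, 1.65) = 1.65

1.65


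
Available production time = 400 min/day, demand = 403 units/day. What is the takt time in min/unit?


Formula: Takt Time = Available Production Time / Customer Demand
Takt = 400 min/day / 403 units/day
Takt = 0.99 min/unit

0.99 min/unit


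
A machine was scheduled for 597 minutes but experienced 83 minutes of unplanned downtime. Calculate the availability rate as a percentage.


Formula: Availability = (Planned Time - Downtime) / Planned Time * 100
Uptime = 597 - 83 = 514 min
Availability = 514 / 597 * 100 = 86.1%

86.1%


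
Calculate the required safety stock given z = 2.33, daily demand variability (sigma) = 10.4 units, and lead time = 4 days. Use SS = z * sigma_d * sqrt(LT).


Formula: SS = z * sigma_d * sqrt(LT)
sqrt(LT) = sqrt(4) = 2.0
SS = 2.33 * 10.4 * 2.0
SS = 48.5 units

48.5 units


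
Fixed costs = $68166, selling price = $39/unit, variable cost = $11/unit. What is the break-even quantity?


Formula: BEQ = Fixed Costs / (Price - Variable Cost)
Contribution margin = $39 - $11 = $28/unit
BEQ = ceil($68166 / $28/unit) = ceil(2434.5) = 2435 units

2435 units


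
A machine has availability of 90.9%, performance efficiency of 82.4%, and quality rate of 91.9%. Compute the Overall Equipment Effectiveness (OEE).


Formula: OEE = Availability * Performance * Quality / 10000
A * P = 90.9% * 82.4% / 100 = 74.9%
OEE = 74.9% * 91.9% / 100 = 68.8%

68.8%


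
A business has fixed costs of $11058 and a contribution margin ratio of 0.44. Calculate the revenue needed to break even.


Formula: BER = Fixed Costs / Contribution Margin Ratio
BER = $11058 / 0.44
BER = $25131.82 (to the nearest cent)

$25131.82


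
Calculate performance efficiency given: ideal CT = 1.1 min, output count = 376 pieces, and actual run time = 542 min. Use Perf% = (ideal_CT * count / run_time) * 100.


Formula: Performance = (Ideal CT * Total Count) / Run Time * 100
Ideal output time = 1.1 * 376 = 413.6 min
Performance = 413.6 / 542 * 100 = 76.3%

76.3%


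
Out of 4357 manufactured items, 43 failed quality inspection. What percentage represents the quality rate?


Formula: Quality Rate = Good Pieces / Total Pieces * 100
Good pieces = 4357 - 43 = 4314
QR = 4314 / 4357 * 100 = 99.0%

99.0%


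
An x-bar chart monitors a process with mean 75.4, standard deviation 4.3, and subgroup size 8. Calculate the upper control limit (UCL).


UCL = 75.4 + 3 * 4.3 / sqrt(8)

79.96


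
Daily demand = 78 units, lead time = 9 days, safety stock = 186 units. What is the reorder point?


Formula: ROP = (Daily Demand * Lead Time) + Safety Stock
Demand during lead time = 78 * 9 = 702 units
ROP = 702 + 186 = 888 units

888 units


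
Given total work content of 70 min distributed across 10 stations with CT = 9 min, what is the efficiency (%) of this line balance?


Formula: Efficiency = Sum of Task Times / (N_stations * CT) * 100
Total station capacity = 10 stations * 9 min = 90 min
Efficiency = 70 / 90 * 100 = 77.8%

77.8%


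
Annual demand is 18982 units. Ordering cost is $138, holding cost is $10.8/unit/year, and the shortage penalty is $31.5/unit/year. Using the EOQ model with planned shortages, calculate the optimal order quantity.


Formula: EOQ* = sqrt(2DS/H) * sqrt((H+P)/P)
Base EOQ = sqrt(2*18982*138/10.8) = 696.49 units
Correction = sqrt((10.8+31.5)/31.5) = 1.15882
EOQ* = 696.49 * 1.15882 = 807.1 units

807.1 units


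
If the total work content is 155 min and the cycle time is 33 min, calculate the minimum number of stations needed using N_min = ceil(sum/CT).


Formula: N_min = ceil(Sum of Task Times / Cycle Time)
N_min = ceil(155 min / 33 min) = ceil(4.697)
N_min = 5 stations

5
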